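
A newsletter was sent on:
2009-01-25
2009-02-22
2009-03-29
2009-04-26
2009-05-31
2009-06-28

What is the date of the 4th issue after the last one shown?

2009-10-25

All Sundays; the gaps (28, 35, 28, 35, 28) vary with month length.
This is the last Sunday of each month.
Last Sunday of July 2009: 2009-07-26.
Last Sunday of August 2009: 2009-08-30.
Last Sunday of September 2009: 2009-09-27.
Last Sunday of October 2009: 2009-10-25.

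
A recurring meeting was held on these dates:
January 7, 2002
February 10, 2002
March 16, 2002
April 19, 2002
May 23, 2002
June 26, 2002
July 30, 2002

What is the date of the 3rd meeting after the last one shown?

November 9, 2002

Every event comes 34 days after the last (34, 34, 34, 34, 34, 34).
July 30, 2002 + 34 days = September 2, 2002.
September 2, 2002 + 34 days = October 6, 2002.
October 6, 2002 + 34 days = November 9, 2002.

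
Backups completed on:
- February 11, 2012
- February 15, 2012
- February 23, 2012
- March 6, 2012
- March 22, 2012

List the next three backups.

Intervals are 4, 8, 12, 16 days — an arithmetic progression with common difference 4.
Next gap: 20 days. March 22, 2012 + 20 days = April 11, 2012.
Next gap: 24 days. April 11, 2012 + 24 days = May 5, 2012.
Next gap: 28 days. May 5, 2012 + 28 days = June 2, 2012.

April 11, 2012; May 5, 2012; June 2, 2012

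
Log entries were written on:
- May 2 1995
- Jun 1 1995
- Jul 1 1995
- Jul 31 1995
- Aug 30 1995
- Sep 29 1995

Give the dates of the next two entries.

Gaps between consecutive events: 30, 30, 30, 30, 30 days — a constant 30-day interval.
Sep 29 1995 + 30 days = Oct 29 1995.
Oct 29 1995 + 30 days = Nov 28 1995.

Oct 29 1995, Nov 28 1995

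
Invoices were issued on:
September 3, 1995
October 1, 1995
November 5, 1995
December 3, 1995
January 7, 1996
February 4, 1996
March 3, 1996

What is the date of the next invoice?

April 7, 1996

All dates are Sundays, 28, 35, 28, 35, 28, 28 days apart.
Specifically, the 1st Sunday of each month.
April 1996 — 1st Sunday is April 7, 1996.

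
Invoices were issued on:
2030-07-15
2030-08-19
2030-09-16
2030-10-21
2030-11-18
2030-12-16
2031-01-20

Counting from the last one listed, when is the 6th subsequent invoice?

Gaps: 35, 28, 35, 28, 28, 35 days — a mix of 28 and 35. Every date is a Monday.
Each is the 3rd Monday of its month.
February 2031 — 3rd Monday is 2031-02-17.
3rd Monday of March 2031: 2031-03-17.
3rd Monday of April 2031: 2031-04-21.
3rd Monday of May 2031: 2031-05-19.
June 2031 — 3rd Monday is 2031-06-16.
3rd Monday of July 2031: 2031-07-21.

2031-07-21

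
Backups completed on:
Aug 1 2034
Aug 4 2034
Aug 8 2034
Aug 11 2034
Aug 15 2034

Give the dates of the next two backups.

Every event lands on a Tuesday or Friday (gaps cycle 3, 4, 3, 4).
So the schedule is: every Tuesday and Friday.
Next Friday: Aug 18 2034.
The following Tuesday is Aug 22 2034.

Aug 18 2034, Aug 22 2034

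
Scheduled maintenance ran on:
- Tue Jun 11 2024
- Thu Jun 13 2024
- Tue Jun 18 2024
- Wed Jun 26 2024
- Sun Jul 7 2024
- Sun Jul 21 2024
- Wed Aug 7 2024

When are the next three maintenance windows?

Tue Aug 27 2024, Thu Sep 19 2024, Tue Oct 15 2024

The spacing grows by 3 each time: 2, 5, 8, 11, 14, 17 days.
Next gap: 20 days. Wed Aug 7 2024 + 20 days = Tue Aug 27 2024.
Next gap: 23 days. Tue Aug 27 2024 + 23 days = Thu Sep 19 2024.
Next gap: 26 days. Thu Sep 19 2024 + 26 days = Tue Oct 15 2024.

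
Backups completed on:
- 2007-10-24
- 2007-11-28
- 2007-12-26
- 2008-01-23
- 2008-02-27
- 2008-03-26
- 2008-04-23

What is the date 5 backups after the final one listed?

These are Wednesdays at 28- or 35-day spacing (35, 28, 28, 35, 28, 28).
The pattern: 4th Wednesday of the month.
4th Wednesday of May 2008: 2008-05-28.
4th Wednesday of June 2008: 2008-06-25.
4th Wednesday of July 2008: 2008-07-23.
4th Wednesday of August 2008: 2008-08-27.
4th Wednesday of September 2008: 2008-09-24.

2008-09-24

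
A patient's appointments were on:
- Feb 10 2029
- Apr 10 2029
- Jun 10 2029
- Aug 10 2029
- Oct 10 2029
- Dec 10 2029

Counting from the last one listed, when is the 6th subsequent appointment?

Each date is the 10th; the gaps (59, 61, 61, 61, 61) track the month lengths.
The rule is the 10th of every 2 months.
Next: February 2030 → Feb 10 2030.
Next: April 2030 → Apr 10 2030.
June 2030: Jun 10 2030.
Next: August 2030 → Aug 10 2030.
October 2030: Oct 10 2030.
Next: December 2030 → Dec 10 2030.

Dec 10 2030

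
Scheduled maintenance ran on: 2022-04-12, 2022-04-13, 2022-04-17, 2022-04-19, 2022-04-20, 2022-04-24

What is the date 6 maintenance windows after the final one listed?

The gap pattern 1, 4, 2, 1, 4 repeats every 3 events.
These are the Tuesdays, Wednesdays and Sundays of each week.
The following Tuesday is 2022-04-26.
Next Wednesday: 2022-04-27.
The following Sunday is 2022-05-01.
The following Tuesday is 2022-05-03.
Next Wednesday: 2022-05-04.
The following Sunday is 2022-05-08.

2022-05-08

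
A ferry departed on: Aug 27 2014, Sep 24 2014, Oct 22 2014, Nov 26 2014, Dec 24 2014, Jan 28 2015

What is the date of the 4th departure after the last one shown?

May 27 2015

These are Wednesdays at 28- or 35-day spacing (28, 28, 35, 28, 35).
The pattern: 4th Wednesday of the month.
February 2015 — 4th Wednesday is Feb 25 2015.
4th Wednesday of March 2015: Mar 25 2015.
April 2015 — 4th Wednesday is Apr 22 2015.
4th Wednesday of May 2015: May 27 2015.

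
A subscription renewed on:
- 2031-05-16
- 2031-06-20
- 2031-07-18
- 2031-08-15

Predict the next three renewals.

All dates are Fridays, 35, 28, 28 days apart.
Specifically, the 3rd Friday of each month.
September 2031 — 3rd Friday is 2031-09-19.
October 2031 — 3rd Friday is 2031-10-17.
November 2031 — 3rd Friday is 2031-11-21.

2031-09-19, 2031-10-17, 2031-11-21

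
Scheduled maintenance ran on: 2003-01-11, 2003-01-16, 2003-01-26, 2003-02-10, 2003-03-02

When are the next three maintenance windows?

Gaps: 5, 10, 15, 20 days — each gap is 5 larger than the previous one.
Next gap: 25 days. 2003-03-02 + 25 days = 2003-03-27.
Next gap: 30 days. 2003-03-27 + 30 days = 2003-04-26.
Next gap: 35 days. 2003-04-26 + 35 days = 2003-05-31.

2003-03-27, 2003-04-26, 2003-05-31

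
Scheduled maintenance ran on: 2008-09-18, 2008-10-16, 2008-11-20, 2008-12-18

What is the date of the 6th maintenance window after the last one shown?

These are Thursdays at 28- or 35-day spacing (28, 35, 28).
The pattern: 3rd Thursday of the month.
January 2009 — 3rd Thursday is 2009-01-15.
February 2009 — 3rd Thursday is 2009-02-19.
March 2009 — 3rd Thursday is 2009-03-19.
April 2009 — 3rd Thursday is 2009-04-16.
May 2009 — 3rd Thursday is 2009-05-21.
3rd Thursday of June 2009: 2009-06-18.

2009-06-18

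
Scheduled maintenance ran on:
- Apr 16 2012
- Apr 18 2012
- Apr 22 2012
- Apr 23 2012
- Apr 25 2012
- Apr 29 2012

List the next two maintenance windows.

Apr 30 2012, May 2 2012

Every event lands on a Monday or Wednesday or Sunday (gaps cycle 2, 4, 1, 2, 4).
So the schedule is: every Monday, Wednesday and Sunday.
Next Monday: Apr 30 2012.
Next Wednesday: May 2 2012.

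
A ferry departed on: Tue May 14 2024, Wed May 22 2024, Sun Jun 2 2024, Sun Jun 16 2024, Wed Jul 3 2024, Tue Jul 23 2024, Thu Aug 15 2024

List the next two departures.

Tue Sep 10 2024, Wed Oct 9 2024

Intervals are 8, 11, 14, 17, 20, 23 days — an arithmetic progression with common difference 3.
Next gap: 26 days. Thu Aug 15 2024 + 26 days = Tue Sep 10 2024.
Next gap: 29 days. Tue Sep 10 2024 + 29 days = Wed Oct 9 2024.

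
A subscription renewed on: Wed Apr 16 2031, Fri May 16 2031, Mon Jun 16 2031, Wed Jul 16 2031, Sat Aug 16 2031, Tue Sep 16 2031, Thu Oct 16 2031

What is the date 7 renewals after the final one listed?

The day-of-month is always 16 (30, 31, 30, 31, 31, 30 days between events).
So this recurs on the 16th of each month.
Next: November 2031 → Sun Nov 16 2031.
Next: December 2031 → Tue Dec 16 2031.
Next: January 2032 → Fri Jan 16 2032.
Next: February 2032 → Mon Feb 16 2032.
March 2032: Tue Mar 16 2032.
Next: April 2032 → Fri Apr 16 2032.
May 2032: Sun May 16 2032.

Sun May 16 2032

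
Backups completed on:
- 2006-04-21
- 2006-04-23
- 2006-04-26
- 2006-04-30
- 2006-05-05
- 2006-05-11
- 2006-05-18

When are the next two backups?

2006-05-26, 2006-06-04

The spacing grows by 1 each time: 2, 3, 4, 5, 6, 7 days.
Next gap: 8 days. 2006-05-18 + 8 days = 2006-05-26.
Next gap: 9 days. 2006-05-26 + 9 days = 2006-06-04.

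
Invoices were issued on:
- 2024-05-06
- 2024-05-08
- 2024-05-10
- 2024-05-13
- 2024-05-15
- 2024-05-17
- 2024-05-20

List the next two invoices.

The gap pattern 2, 2, 3, 2, 2, 3 repeats every 3 events.
These are the Mondays, Wednesdays and Fridays of each week.
Next Wednesday: 2024-05-22.
The following Friday is 2024-05-24.

2024-05-22, 2024-05-24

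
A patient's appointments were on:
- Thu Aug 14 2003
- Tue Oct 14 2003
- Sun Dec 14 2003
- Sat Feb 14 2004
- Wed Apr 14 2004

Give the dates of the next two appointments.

The day-of-month is always 14 (61, 61, 62, 60 days between events).
So this recurs on the 14th of every 2 months.
Next: June 2004 → Mon Jun 14 2004.
August 2004: Sat Aug 14 2004.

Mon Jun 14 2004, Sat Aug 14 2004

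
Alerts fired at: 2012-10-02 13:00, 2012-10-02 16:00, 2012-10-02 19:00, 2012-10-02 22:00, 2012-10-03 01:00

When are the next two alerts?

2012-10-03 04:00, 2012-10-03 07:00

Spacing: 3, 3, 3, 3 h — constant 3 h.
2012-10-03 01:00 + 3 h = 2012-10-03 04:00.
2012-10-03 04:00 + 3 h = 2012-10-03 07:00.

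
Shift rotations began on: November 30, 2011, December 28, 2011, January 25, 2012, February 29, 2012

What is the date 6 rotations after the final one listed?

August 29, 2012

Every date is a Wednesday; gaps 28, 28, 35 days.
Each is the last Wednesday of its month (at least one falls on the 29th or later, ruling out '4th Wednesday').
Last Wednesday of March 2012: March 28, 2012.
April 2012 ends with Wednesday April 25, 2012.
Last Wednesday of May 2012: May 30, 2012.
June 2012 ends with Wednesday June 27, 2012.
July 2012 ends with Wednesday July 25, 2012.
August 2012 ends with Wednesday August 29, 2012.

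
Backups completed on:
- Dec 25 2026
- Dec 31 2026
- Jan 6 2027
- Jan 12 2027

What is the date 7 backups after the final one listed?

The spacing is 6, 6, 6 days — always 6 days.
Jan 12 2027 + 6 days = Jan 18 2027.
Jan 18 2027 + 6 days = Jan 24 2027.
Jan 24 2027 + 6 days = Jan 30 2027.
Jan 30 2027 + 6 days = Feb 5 2027.
Feb 5 2027 + 6 days = Feb 11 2027.
Feb 11 2027 + 6 days = Feb 17 2027.
Feb 17 2027 + 6 days = Feb 23 2027.

Feb 23 2027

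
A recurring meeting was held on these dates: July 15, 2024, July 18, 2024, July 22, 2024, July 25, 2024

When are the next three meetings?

Every event lands on a Monday or Thursday (gaps cycle 3, 4, 3).
So the schedule is: every Monday and Thursday.
Next Monday: July 29, 2024.
The following Thursday is August 1, 2024.
Next Monday: August 5, 2024.

July 29, 2024; August 1, 2024; August 5, 2024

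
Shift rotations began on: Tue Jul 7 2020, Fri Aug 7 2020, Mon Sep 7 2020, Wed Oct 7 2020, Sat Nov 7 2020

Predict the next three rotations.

Mon Dec 7 2020, Thu Jan 7 2021, Sun Feb 7 2021

Gaps: 31, 31, 30, 31 days — not constant. Every event is on the 7th of the month.
Pattern: the 7th of each month.
Next: December 2020 → Mon Dec 7 2020.
January 2021: Thu Jan 7 2021.
February 2021: Sun Feb 7 2021.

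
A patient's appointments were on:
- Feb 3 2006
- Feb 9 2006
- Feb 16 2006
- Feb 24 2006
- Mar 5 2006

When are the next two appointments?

Gaps: 6, 7, 8, 9 days — each gap is 1 larger than the previous one.
Next gap: 10 days. Mar 5 2006 + 10 days = Mar 15 2006.
Next gap: 11 days. Mar 15 2006 + 11 days = Mar 26 2006.

Mar 15 2006, Mar 26 2006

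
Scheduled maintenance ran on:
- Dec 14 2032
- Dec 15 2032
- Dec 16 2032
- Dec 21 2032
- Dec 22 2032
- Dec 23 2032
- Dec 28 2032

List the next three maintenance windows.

Every event lands on a Tuesday or Wednesday or Thursday (gaps cycle 1, 1, 5, 1, 1, 5).
So the schedule is: every Tuesday, Wednesday and Thursday.
Next Wednesday: Dec 29 2032.
Next Thursday: Dec 30 2032.
Next Tuesday: Jan 4 2033.

Dec 29 2032, Dec 30 2032, Jan 4 2033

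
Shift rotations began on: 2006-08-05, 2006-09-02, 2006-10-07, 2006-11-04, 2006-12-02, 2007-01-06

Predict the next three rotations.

These are Saturdays at 28- or 35-day spacing (28, 35, 28, 28, 35).
The pattern: 1st Saturday of the month.
February 2007 — 1st Saturday is 2007-02-03.
March 2007 — 1st Saturday is 2007-03-03.
April 2007 — 1st Saturday is 2007-04-07.

2007-02-03, 2007-03-03, 2007-04-07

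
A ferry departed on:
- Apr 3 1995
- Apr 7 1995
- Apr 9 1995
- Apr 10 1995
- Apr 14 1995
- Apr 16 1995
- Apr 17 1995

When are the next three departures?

The gap pattern 4, 2, 1, 4, 2, 1 repeats every 3 events.
These are the Mondays, Fridays and Sundays of each week.
The following Friday is Apr 21 1995.
The following Sunday is Apr 23 1995.
The following Monday is Apr 24 1995.

Apr 21 1995, Apr 23 1995, Apr 24 1995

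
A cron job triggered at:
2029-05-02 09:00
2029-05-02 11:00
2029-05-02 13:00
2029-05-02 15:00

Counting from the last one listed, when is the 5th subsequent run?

The interval is a steady 2 hours (2, 2, 2).
2029-05-02 15:00 + 2 h = 2029-05-02 17:00.
2029-05-02 17:00 + 2 h = 2029-05-02 19:00.
2029-05-02 19:00 + 2 h = 2029-05-02 21:00.
2029-05-02 21:00 + 2 h = 2029-05-02 23:00.
2029-05-02 23:00 + 2 h = 2029-05-03 01:00.

2029-05-03 01:00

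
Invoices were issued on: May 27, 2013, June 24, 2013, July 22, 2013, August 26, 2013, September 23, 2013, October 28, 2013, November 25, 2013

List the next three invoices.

December 23, 2013; January 27, 2014; February 24, 2014

All dates are Mondays, 28, 28, 35, 28, 35, 28 days apart.
Specifically, the 4th Monday of each month.
4th Monday of December 2013: December 23, 2013.
January 2014 — 4th Monday is January 27, 2014.
4th Monday of February 2014: February 24, 2014.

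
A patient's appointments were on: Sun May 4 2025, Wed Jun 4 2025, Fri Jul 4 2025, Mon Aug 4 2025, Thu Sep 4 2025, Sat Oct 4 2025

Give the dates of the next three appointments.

Gaps: 31, 30, 31, 31, 30 days — not constant. Every event is on the 4th of the month.
Pattern: the 4th of each month.
November 2025: Tue Nov 4 2025.
Next: December 2025 → Thu Dec 4 2025.
Next: January 2026 → Sun Jan 4 2026.

Tue Nov 4 2025, Thu Dec 4 2025, Sun Jan 4 2026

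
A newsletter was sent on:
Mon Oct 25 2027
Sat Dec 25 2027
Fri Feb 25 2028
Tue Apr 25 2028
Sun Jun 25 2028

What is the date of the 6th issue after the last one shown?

Mon Jun 25 2029

The day-of-month is always 25 (61, 62, 60, 61 days between events).
So this recurs on the 25th of every 2 months.
Next: August 2028 → Fri Aug 25 2028.
October 2028: Wed Oct 25 2028.
December 2028: Mon Dec 25 2028.
February 2029: Sun Feb 25 2029.
Next: April 2029 → Wed Apr 25 2029.
Next: June 2029 → Mon Jun 25 2029.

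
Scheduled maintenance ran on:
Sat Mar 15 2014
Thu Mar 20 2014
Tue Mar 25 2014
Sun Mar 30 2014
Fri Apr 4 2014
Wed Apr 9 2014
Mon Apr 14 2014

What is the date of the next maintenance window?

Every event comes 5 days after the last (5, 5, 5, 5, 5, 5).
Mon Apr 14 2014 + 5 days = Sat Apr 19 2014.

Sat Apr 19 2014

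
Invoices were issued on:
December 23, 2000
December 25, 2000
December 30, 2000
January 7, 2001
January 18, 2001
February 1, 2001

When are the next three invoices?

February 18, 2001; March 10, 2001; April 2, 2001

Intervals are 2, 5, 8, 11, 14 days — an arithmetic progression with common difference 3.
Next gap: 17 days. February 1, 2001 + 17 days = February 18, 2001.
Next gap: 20 days. February 18, 2001 + 20 days = March 10, 2001.
Next gap: 23 days. March 10, 2001 + 23 days = April 2, 2001.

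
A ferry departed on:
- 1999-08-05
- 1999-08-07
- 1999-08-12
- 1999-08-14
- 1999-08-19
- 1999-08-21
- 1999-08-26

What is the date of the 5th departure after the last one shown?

1999-09-11

The gap pattern 2, 5, 2, 5, 2, 5 repeats every 2 events.
These are the Thursdays and Saturdays of each week.
Next Saturday: 1999-08-28.
Next Thursday: 1999-09-02.
Next Saturday: 1999-09-04.
The following Thursday is 1999-09-09.
Next Saturday: 1999-09-11.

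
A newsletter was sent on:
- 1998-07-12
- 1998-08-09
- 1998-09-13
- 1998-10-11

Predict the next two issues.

1998-11-08, 1998-12-13

These are Sundays at 28- or 35-day spacing (28, 35, 28).
The pattern: 2nd Sunday of the month.
November 1998 — 2nd Sunday is 1998-11-08.
2nd Sunday of December 1998: 1998-12-13.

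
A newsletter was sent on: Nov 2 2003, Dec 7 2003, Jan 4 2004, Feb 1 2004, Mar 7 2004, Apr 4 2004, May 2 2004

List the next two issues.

Gaps: 35, 28, 28, 35, 28, 28 days — a mix of 28 and 35. Every date is a Sunday.
Each is the 1st Sunday of its month.
June 2004 — 1st Sunday is Jun 6 2004.
July 2004 — 1st Sunday is Jul 4 2004.

Jun 6 2004, Jul 4 2004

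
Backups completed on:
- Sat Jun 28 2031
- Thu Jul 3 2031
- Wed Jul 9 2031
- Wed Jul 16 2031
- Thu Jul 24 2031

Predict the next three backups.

Sat Aug 2 2031, Tue Aug 12 2031, Sat Aug 23 2031

Gaps: 5, 6, 7, 8 days — each gap is 1 larger than the previous one.
Next gap: 9 days. Thu Jul 24 2031 + 9 days = Sat Aug 2 2031.
Next gap: 10 days. Sat Aug 2 2031 + 10 days = Tue Aug 12 2031.
Next gap: 11 days. Tue Aug 12 2031 + 11 days = Sat Aug 23 2031.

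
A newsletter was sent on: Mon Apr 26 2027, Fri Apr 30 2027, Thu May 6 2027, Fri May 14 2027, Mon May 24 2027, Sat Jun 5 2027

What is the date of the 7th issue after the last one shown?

Sat Oct 23 2027

The spacing grows by 2 each time: 4, 6, 8, 10, 12 days.
Next gap: 14 days. Sat Jun 5 2027 + 14 days = Sat Jun 19 2027.
Next gap: 16 days. Sat Jun 19 2027 + 16 days = Mon Jul 5 2027.
Next gap: 18 days. Mon Jul 5 2027 + 18 days = Fri Jul 23 2027.
Next gap: 20 days. Fri Jul 23 2027 + 20 days = Thu Aug 12 2027.
Next gap: 22 days. Thu Aug 12 2027 + 22 days = Fri Sep 3 2027.
Next gap: 24 days. Fri Sep 3 2027 + 24 days = Mon Sep 27 2027.
Next gap: 26 days. Mon Sep 27 2027 + 26 days = Sat Oct 23 2027.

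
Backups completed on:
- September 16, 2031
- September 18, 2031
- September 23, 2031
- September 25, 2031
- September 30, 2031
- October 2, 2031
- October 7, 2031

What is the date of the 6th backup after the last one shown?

Every event lands on a Tuesday or Thursday (gaps cycle 2, 5, 2, 5, 2, 5).
So the schedule is: every Tuesday and Thursday.
The following Thursday is October 9, 2031.
The following Tuesday is October 14, 2031.
Next Thursday: October 16, 2031.
The following Tuesday is October 21, 2031.
The following Thursday is October 23, 2031.
The following Tuesday is October 28, 2031.

October 28, 2031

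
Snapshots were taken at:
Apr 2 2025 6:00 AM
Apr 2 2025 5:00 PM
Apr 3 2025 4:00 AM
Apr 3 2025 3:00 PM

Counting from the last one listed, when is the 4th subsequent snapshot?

Spacing: 11, 11, 11 h — constant 11 h.
Apr 3 2025 3:00 PM + 11 h = Apr 4 2025 2:00 AM.
Apr 4 2025 2:00 AM + 11 h = Apr 4 2025 1:00 PM.
Apr 4 2025 1:00 PM + 11 h = Apr 5 2025 12:00 AM.
Apr 5 2025 12:00 AM + 11 h = Apr 5 2025 11:00 AM.

Apr 5 2025 11:00 AM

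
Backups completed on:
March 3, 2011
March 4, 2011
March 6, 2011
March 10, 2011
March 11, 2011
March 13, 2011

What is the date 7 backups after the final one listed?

Gaps: 1, 2, 4, 1, 2 days — not constant, but cyclic with period 3.
The events fall on every Thursday, Friday and Sunday.
The following Thursday is March 17, 2011.
Next Friday: March 18, 2011.
The following Sunday is March 20, 2011.
The following Thursday is March 24, 2011.
Next Friday: March 25, 2011.
Next Sunday: March 27, 2011.
Next Thursday: March 31, 2011.

March 31, 2011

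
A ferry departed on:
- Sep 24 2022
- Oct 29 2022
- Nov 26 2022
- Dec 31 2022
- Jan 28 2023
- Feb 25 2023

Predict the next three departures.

All Saturdays; the gaps (35, 28, 35, 28, 28) vary with month length.
This is the last Saturday of each month.
Last Saturday of March 2023: Mar 25 2023.
Last Saturday of April 2023: Apr 29 2023.
May 2023 ends with Saturday May 27 2023.

Mar 25 2023, Apr 29 2023, May 27 2023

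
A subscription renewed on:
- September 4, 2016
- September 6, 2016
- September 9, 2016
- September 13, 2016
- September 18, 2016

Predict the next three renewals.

September 24, 2016; October 1, 2016; October 9, 2016

The spacing grows by 1 each time: 2, 3, 4, 5 days.
Next gap: 6 days. September 18, 2016 + 6 days = September 24, 2016.
Next gap: 7 days. September 24, 2016 + 7 days = October 1, 2016.
Next gap: 8 days. October 1, 2016 + 8 days = October 9, 2016.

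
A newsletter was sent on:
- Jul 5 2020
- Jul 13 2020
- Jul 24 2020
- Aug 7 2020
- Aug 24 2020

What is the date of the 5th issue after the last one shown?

Gaps: 8, 11, 14, 17 days — each gap is 3 larger than the previous one.
Next gap: 20 days. Aug 24 2020 + 20 days = Sep 13 2020.
Next gap: 23 days. Sep 13 2020 + 23 days = Oct 6 2020.
Next gap: 26 days. Oct 6 2020 + 26 days = Nov 1 2020.
Next gap: 29 days. Nov 1 2020 + 29 days = Nov 30 2020.
Next gap: 32 days. Nov 30 2020 + 32 days = Jan 1 2021.

Jan 1 2021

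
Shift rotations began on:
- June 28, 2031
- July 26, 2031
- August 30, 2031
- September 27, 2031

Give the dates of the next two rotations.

October 25, 2031; November 29, 2031

Every date is a Saturday; gaps 28, 35, 28 days.
Each is the last Saturday of its month (at least one falls on the 29th or later, ruling out '4th Saturday').
Last Saturday of October 2031: October 25, 2031.
November 2031 ends with Saturday November 29, 2031.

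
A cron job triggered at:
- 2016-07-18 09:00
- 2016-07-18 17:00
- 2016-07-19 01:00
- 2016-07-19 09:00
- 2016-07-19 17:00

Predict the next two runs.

Gaps: 8, 8, 8, 8 hours — each event is 8 hours after the previous one.
2016-07-19 17:00 + 8 h = 2016-07-20 01:00.
2016-07-20 01:00 + 8 h = 2016-07-20 09:00.

2016-07-20 01:00, 2016-07-20 09:00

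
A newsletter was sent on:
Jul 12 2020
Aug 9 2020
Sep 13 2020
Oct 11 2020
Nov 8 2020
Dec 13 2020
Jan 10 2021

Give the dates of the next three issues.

These are Sundays at 28- or 35-day spacing (28, 35, 28, 28, 35, 28).
The pattern: 2nd Sunday of the month.
2nd Sunday of February 2021: Feb 14 2021.
March 2021 — 2nd Sunday is Mar 14 2021.
April 2021 — 2nd Sunday is Apr 11 2021.

Feb 14 2021, Mar 14 2021, Apr 11 2021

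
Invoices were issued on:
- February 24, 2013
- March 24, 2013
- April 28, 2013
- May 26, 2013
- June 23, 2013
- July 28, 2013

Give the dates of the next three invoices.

Gaps: 28, 35, 28, 28, 35 days — a mix of 28 and 35. Every date is a Sunday.
Each is the 4th Sunday of its month.
August 2013 — 4th Sunday is August 25, 2013.
September 2013 — 4th Sunday is September 22, 2013.
October 2013 — 4th Sunday is October 27, 2013.

August 25, 2013; September 22, 2013; October 27, 2013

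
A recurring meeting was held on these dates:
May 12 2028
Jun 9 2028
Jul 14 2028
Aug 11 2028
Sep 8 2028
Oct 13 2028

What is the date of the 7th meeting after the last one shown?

All dates are Fridays, 28, 35, 28, 28, 35 days apart.
Specifically, the 2nd Friday of each month.
2nd Friday of November 2028: Nov 10 2028.
2nd Friday of December 2028: Dec 8 2028.
January 2029 — 2nd Friday is Jan 12 2029.
2nd Friday of February 2029: Feb 9 2029.
2nd Friday of March 2029: Mar 9 2029.
April 2029 — 2nd Friday is Apr 13 2029.
2nd Friday of May 2029: May 11 2029.

May 11 2029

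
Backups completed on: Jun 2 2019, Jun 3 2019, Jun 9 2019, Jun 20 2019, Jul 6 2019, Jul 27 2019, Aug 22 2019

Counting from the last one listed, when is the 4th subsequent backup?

Jan 23 2020

Gaps: 1, 6, 11, 16, 21, 26 days — each gap is 5 larger than the previous one.
Next gap: 31 days. Aug 22 2019 + 31 days = Sep 22 2019.
Next gap: 36 days. Sep 22 2019 + 36 days = Oct 28 2019.
Next gap: 41 days. Oct 28 2019 + 41 days = Dec 8 2019.
Next gap: 46 days. Dec 8 2019 + 46 days = Jan 23 2020.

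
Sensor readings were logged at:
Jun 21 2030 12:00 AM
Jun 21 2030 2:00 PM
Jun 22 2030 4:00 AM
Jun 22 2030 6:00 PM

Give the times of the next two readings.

Gaps: 14, 14, 14 hours — each event is 14 hours after the previous one.
Jun 22 2030 6:00 PM + 14 h = Jun 23 2030 8:00 AM.
Jun 23 2030 8:00 AM + 14 h = Jun 23 2030 10:00 PM.

Jun 23 2030 8:00 AM, Jun 23 2030 10:00 PM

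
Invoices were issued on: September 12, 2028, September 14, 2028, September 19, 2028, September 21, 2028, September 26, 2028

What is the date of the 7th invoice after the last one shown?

October 19, 2028

Every event lands on a Tuesday or Thursday (gaps cycle 2, 5, 2, 5).
So the schedule is: every Tuesday and Thursday.
The following Thursday is September 28, 2028.
The following Tuesday is October 3, 2028.
The following Thursday is October 5, 2028.
The following Tuesday is October 10, 2028.
The following Thursday is October 12, 2028.
The following Tuesday is October 17, 2028.
Next Thursday: October 19, 2028.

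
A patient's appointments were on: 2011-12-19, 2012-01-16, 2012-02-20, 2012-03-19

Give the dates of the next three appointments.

2012-04-16, 2012-05-21, 2012-06-18

Gaps: 28, 35, 28 days — a mix of 28 and 35. Every date is a Monday.
Each is the 3rd Monday of its month.
3rd Monday of April 2012: 2012-04-16.
3rd Monday of May 2012: 2012-05-21.
June 2012 — 3rd Monday is 2012-06-18.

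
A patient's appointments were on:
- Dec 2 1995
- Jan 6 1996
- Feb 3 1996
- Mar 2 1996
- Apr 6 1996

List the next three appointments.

May 4 1996, Jun 1 1996, Jul 6 1996

These are Saturdays at 28- or 35-day spacing (35, 28, 28, 35).
The pattern: 1st Saturday of the month.
1st Saturday of May 1996: May 4 1996.
1st Saturday of June 1996: Jun 1 1996.
1st Saturday of July 1996: Jul 6 1996.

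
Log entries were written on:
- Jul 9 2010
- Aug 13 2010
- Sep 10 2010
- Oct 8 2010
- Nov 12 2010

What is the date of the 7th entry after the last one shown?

All dates are Fridays, 35, 28, 28, 35 days apart.
Specifically, the 2nd Friday of each month.
December 2010 — 2nd Friday is Dec 10 2010.
January 2011 — 2nd Friday is Jan 14 2011.
February 2011 — 2nd Friday is Feb 11 2011.
2nd Friday of March 2011: Mar 11 2011.
April 2011 — 2nd Friday is Apr 8 2011.
2nd Friday of May 2011: May 13 2011.
June 2011 — 2nd Friday is Jun 10 2011.

Jun 10 2011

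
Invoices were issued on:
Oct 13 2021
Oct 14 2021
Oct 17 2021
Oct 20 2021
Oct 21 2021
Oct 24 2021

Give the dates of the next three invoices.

Gaps: 1, 3, 3, 1, 3 days — not constant, but cyclic with period 3.
The events fall on every Wednesday, Thursday and Sunday.
The following Wednesday is Oct 27 2021.
Next Thursday: Oct 28 2021.
Next Sunday: Oct 31 2021.

Oct 27 2021, Oct 28 2021, Oct 31 2021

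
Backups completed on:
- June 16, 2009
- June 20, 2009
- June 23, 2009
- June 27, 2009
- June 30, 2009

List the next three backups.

July 4, 2009; July 7, 2009; July 11, 2009

The gap pattern 4, 3, 4, 3 repeats every 2 events.
These are the Tuesdays and Saturdays of each week.
The following Saturday is July 4, 2009.
The following Tuesday is July 7, 2009.
The following Saturday is July 11, 2009.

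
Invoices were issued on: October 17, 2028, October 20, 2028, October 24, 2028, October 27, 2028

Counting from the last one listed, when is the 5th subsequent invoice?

November 14, 2028

Every event lands on a Tuesday or Friday (gaps cycle 3, 4, 3).
So the schedule is: every Tuesday and Friday.
Next Tuesday: October 31, 2028.
The following Friday is November 3, 2028.
Next Tuesday: November 7, 2028.
Next Friday: November 10, 2028.
Next Tuesday: November 14, 2028.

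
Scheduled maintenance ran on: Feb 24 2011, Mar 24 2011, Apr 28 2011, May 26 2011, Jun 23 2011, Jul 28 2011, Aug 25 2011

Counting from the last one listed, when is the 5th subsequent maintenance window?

Jan 26 2012

Gaps: 28, 35, 28, 28, 35, 28 days — a mix of 28 and 35. Every date is a Thursday.
Each is the 4th Thursday of its month.
4th Thursday of September 2011: Sep 22 2011.
October 2011 — 4th Thursday is Oct 27 2011.
4th Thursday of November 2011: Nov 24 2011.
4th Thursday of December 2011: Dec 22 2011.
January 2012 — 4th Thursday is Jan 26 2012.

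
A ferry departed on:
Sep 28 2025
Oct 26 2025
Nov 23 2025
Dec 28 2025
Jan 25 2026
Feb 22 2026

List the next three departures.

Mar 22 2026, Apr 26 2026, May 24 2026

These are Sundays at 28- or 35-day spacing (28, 28, 35, 28, 28).
The pattern: 4th Sunday of the month.
March 2026 — 4th Sunday is Mar 22 2026.
April 2026 — 4th Sunday is Apr 26 2026.
May 2026 — 4th Sunday is May 24 2026.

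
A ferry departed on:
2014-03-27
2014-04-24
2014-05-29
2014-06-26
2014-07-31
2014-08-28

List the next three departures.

2014-09-25, 2014-10-30, 2014-11-27

All Thursdays; the gaps (28, 35, 28, 35, 28) vary with month length.
This is the last Thursday of each month.
September 2014 ends with Thursday 2014-09-25.
October 2014 ends with Thursday 2014-10-30.
November 2014 ends with Thursday 2014-11-27.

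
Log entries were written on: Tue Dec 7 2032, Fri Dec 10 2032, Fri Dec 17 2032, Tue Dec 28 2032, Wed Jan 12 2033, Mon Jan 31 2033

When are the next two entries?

Gaps: 3, 7, 11, 15, 19 days — each gap is 4 larger than the previous one.
Next gap: 23 days. Mon Jan 31 2033 + 23 days = Wed Feb 23 2033.
Next gap: 27 days. Wed Feb 23 2033 + 27 days = Tue Mar 22 2033.

Wed Feb 23 2033, Tue Mar 22 2033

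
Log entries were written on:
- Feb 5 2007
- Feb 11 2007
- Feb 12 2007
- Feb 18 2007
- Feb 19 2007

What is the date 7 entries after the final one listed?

Every event lands on a Monday or Sunday (gaps cycle 6, 1, 6, 1).
So the schedule is: every Monday and Sunday.
The following Sunday is Feb 25 2007.
The following Monday is Feb 26 2007.
The following Sunday is Mar 4 2007.
The following Monday is Mar 5 2007.
The following Sunday is Mar 11 2007.
Next Monday: Mar 12 2007.
Next Sunday: Mar 18 2007.

Mar 18 2007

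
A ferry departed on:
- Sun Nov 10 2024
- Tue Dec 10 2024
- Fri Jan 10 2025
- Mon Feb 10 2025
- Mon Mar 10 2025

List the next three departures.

The day-of-month is always 10 (30, 31, 31, 28 days between events).
So this recurs on the 10th of each month.
Next: April 2025 → Thu Apr 10 2025.
May 2025: Sat May 10 2025.
Next: June 2025 → Tue Jun 10 2025.

Thu Apr 10 2025, Sat May 10 2025, Tue Jun 10 2025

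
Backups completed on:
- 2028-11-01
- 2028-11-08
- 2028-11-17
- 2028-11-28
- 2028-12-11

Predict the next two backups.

Gaps: 7, 9, 11, 13 days — each gap is 2 larger than the previous one.
Next gap: 15 days. 2028-12-11 + 15 days = 2028-12-26.
Next gap: 17 days. 2028-12-26 + 17 days = 2029-01-12.

2028-12-26, 2029-01-12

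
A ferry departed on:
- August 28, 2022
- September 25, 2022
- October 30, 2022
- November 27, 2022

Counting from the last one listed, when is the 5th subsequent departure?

Every date is a Sunday; gaps 28, 35, 28 days.
Each is the last Sunday of its month (at least one falls on the 29th or later, ruling out '4th Sunday').
December 2022 ends with Sunday December 25, 2022.
January 2023 ends with Sunday January 29, 2023.
Last Sunday of February 2023: February 26, 2023.
Last Sunday of March 2023: March 26, 2023.
Last Sunday of April 2023: April 30, 2023.

April 30, 2023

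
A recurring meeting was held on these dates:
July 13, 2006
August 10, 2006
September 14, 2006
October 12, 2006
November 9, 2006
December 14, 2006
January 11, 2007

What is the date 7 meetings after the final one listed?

August 9, 2007

These are Thursdays at 28- or 35-day spacing (28, 35, 28, 28, 35, 28).
The pattern: 2nd Thursday of the month.
2nd Thursday of February 2007: February 8, 2007.
March 2007 — 2nd Thursday is March 8, 2007.
2nd Thursday of April 2007: April 12, 2007.
2nd Thursday of May 2007: May 10, 2007.
2nd Thursday of June 2007: June 14, 2007.
July 2007 — 2nd Thursday is July 12, 2007.
August 2007 — 2nd Thursday is August 9, 2007.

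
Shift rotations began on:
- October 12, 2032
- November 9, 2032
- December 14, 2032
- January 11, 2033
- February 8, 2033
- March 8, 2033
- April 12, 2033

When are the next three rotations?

All dates are Tuesdays, 28, 35, 28, 28, 28, 35 days apart.
Specifically, the 2nd Tuesday of each month.
May 2033 — 2nd Tuesday is May 10, 2033.
June 2033 — 2nd Tuesday is June 14, 2033.
July 2033 — 2nd Tuesday is July 12, 2033.

May 10, 2033; June 14, 2033; July 12, 2033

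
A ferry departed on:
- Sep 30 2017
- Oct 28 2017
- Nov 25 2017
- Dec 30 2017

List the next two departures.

Every date is a Saturday; gaps 28, 28, 35 days.
Each is the last Saturday of its month (at least one falls on the 29th or later, ruling out '4th Saturday').
Last Saturday of January 2018: Jan 27 2018.
Last Saturday of February 2018: Feb 24 2018.

Jan 27 2018, Feb 24 2018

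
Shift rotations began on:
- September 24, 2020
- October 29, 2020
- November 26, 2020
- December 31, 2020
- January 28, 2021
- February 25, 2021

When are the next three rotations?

Every date is a Thursday; gaps 35, 28, 35, 28, 28 days.
Each is the last Thursday of its month (at least one falls on the 29th or later, ruling out '4th Thursday').
March 2021 ends with Thursday March 25, 2021.
April 2021 ends with Thursday April 29, 2021.
May 2021 ends with Thursday May 27, 2021.

March 25, 2021; April 29, 2021; May 27, 2021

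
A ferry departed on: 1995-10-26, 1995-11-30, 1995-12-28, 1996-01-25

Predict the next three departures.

1996-02-29, 1996-03-28, 1996-04-25

These are Thursdays with 35, 28, 28-day gaps.
Each is the final Thursday of its month — 1995-11-30 is past the 28th, so '4th Thursday' doesn't fit.
Last Thursday of February 1996: 1996-02-29.
Last Thursday of March 1996: 1996-03-28.
April 1996 ends with Thursday 1996-04-25.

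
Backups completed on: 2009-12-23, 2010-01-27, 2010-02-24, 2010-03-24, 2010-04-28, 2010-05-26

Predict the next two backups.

2010-06-23, 2010-07-28

Gaps: 35, 28, 28, 35, 28 days — a mix of 28 and 35. Every date is a Wednesday.
Each is the 4th Wednesday of its month.
June 2010 — 4th Wednesday is 2010-06-23.
July 2010 — 4th Wednesday is 2010-07-28.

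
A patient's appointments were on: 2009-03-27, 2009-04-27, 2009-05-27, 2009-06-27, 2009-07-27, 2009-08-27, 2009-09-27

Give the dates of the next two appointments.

2009-10-27, 2009-11-27

The day-of-month is always 27 (31, 30, 31, 30, 31, 31 days between events).
So this recurs on the 27th of each month.
October 2009: 2009-10-27.
November 2009: 2009-11-27.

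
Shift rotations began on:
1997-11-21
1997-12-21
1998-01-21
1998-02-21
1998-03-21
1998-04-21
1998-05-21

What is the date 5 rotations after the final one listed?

1998-10-21

Gaps: 30, 31, 31, 28, 31, 30 days — not constant. Every event is on the 21st of the month.
Pattern: the 21st of each month.
Next: June 1998 → 1998-06-21.
July 1998: 1998-07-21.
Next: August 1998 → 1998-08-21.
Next: September 1998 → 1998-09-21.
October 1998: 1998-10-21.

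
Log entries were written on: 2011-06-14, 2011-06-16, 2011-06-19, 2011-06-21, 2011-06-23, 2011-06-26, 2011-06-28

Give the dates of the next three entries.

2011-06-30, 2011-07-03, 2011-07-05

Every event lands on a Tuesday or Thursday or Sunday (gaps cycle 2, 3, 2, 2, 3, 2).
So the schedule is: every Tuesday, Thursday and Sunday.
The following Thursday is 2011-06-30.
Next Sunday: 2011-07-03.
Next Tuesday: 2011-07-05.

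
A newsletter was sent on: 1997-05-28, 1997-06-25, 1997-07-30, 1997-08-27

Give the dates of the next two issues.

These are Wednesdays with 28, 35, 28-day gaps.
Each is the final Wednesday of its month — 1997-07-30 is past the 28th, so '4th Wednesday' doesn't fit.
Last Wednesday of September 1997: 1997-09-24.
Last Wednesday of October 1997: 1997-10-29.

1997-09-24, 1997-10-29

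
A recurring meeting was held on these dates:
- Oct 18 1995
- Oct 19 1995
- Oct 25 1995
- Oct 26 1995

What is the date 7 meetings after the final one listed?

Nov 22 1995

Every event lands on a Wednesday or Thursday (gaps cycle 1, 6, 1).
So the schedule is: every Wednesday and Thursday.
Next Wednesday: Nov 1 1995.
The following Thursday is Nov 2 1995.
The following Wednesday is Nov 8 1995.
Next Thursday: Nov 9 1995.
Next Wednesday: Nov 15 1995.
The following Thursday is Nov 16 1995.
The following Wednesday is Nov 22 1995.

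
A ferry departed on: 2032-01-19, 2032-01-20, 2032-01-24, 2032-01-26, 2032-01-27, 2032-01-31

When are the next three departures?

Every event lands on a Monday or Tuesday or Saturday (gaps cycle 1, 4, 2, 1, 4).
So the schedule is: every Monday, Tuesday and Saturday.
Next Monday: 2032-02-02.
Next Tuesday: 2032-02-03.
The following Saturday is 2032-02-07.

2032-02-02, 2032-02-03, 2032-02-07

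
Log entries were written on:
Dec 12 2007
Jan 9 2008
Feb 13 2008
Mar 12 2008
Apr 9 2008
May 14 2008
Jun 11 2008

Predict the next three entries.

Jul 9 2008, Aug 13 2008, Sep 10 2008

Gaps: 28, 35, 28, 28, 35, 28 days — a mix of 28 and 35. Every date is a Wednesday.
Each is the 2nd Wednesday of its month.
2nd Wednesday of July 2008: Jul 9 2008.
2nd Wednesday of August 2008: Aug 13 2008.
2nd Wednesday of September 2008: Sep 10 2008.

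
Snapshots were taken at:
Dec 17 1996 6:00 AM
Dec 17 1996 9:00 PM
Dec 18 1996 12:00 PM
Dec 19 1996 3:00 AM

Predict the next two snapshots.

Dec 19 1996 6:00 PM, Dec 20 1996 9:00 AM

The interval is a steady 15 hours (15, 15, 15).
Dec 19 1996 3:00 AM + 15 h = Dec 19 1996 6:00 PM.
Dec 19 1996 6:00 PM + 15 h = Dec 20 1996 9:00 AM.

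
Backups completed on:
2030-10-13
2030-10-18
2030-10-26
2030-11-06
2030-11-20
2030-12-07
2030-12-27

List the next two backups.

2031-01-19, 2031-02-14

Intervals are 5, 8, 11, 14, 17, 20 days — an arithmetic progression with common difference 3.
Next gap: 23 days. 2030-12-27 + 23 days = 2031-01-19.
Next gap: 26 days. 2031-01-19 + 26 days = 2031-02-14.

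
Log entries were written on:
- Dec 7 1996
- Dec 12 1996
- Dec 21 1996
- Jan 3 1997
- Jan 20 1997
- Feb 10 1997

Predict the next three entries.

Mar 7 1997, Apr 5 1997, May 8 1997

Intervals are 5, 9, 13, 17, 21 days — an arithmetic progression with common difference 4.
Next gap: 25 days. Feb 10 1997 + 25 days = Mar 7 1997.
Next gap: 29 days. Mar 7 1997 + 29 days = Apr 5 1997.
Next gap: 33 days. Apr 5 1997 + 33 days = May 8 1997.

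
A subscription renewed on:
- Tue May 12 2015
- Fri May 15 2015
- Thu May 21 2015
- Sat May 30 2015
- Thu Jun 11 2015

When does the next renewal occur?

Fri Jun 26 2015

Gaps: 3, 6, 9, 12 days — each gap is 3 larger than the previous one.
Next gap: 15 days. Thu Jun 11 2015 + 15 days = Fri Jun 26 2015.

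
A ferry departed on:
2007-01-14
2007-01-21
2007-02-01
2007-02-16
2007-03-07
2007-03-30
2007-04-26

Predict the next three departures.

Gaps: 7, 11, 15, 19, 23, 27 days — each gap is 4 larger than the previous one.
Next gap: 31 days. 2007-04-26 + 31 days = 2007-05-27.
Next gap: 35 days. 2007-05-27 + 35 days = 2007-07-01.
Next gap: 39 days. 2007-07-01 + 39 days = 2007-08-09.

2007-05-27, 2007-07-01, 2007-08-09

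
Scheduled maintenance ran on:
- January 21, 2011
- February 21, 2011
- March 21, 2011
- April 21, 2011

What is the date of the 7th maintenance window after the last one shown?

Gaps: 31, 28, 31 days — not constant. Every event is on the 21st of the month.
Pattern: the 21st of each month.
May 2011: May 21, 2011.
June 2011: June 21, 2011.
July 2011: July 21, 2011.
Next: August 2011 → August 21, 2011.
Next: September 2011 → September 21, 2011.
October 2011: October 21, 2011.
November 2011: November 21, 2011.

November 21, 2011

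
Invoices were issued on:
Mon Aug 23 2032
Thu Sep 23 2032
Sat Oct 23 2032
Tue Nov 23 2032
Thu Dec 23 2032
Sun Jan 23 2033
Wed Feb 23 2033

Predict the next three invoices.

Wed Mar 23 2033, Sat Apr 23 2033, Mon May 23 2033

The day-of-month is always 23 (31, 30, 31, 30, 31, 31 days between events).
So this recurs on the 23rd of each month.
Next: March 2033 → Wed Mar 23 2033.
April 2033: Sat Apr 23 2033.
May 2033: Mon May 23 2033.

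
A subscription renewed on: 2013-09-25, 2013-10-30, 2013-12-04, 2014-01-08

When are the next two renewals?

2014-02-12, 2014-03-19

Gaps between consecutive events: 35, 35, 35 days — a constant 35-day interval.
2014-01-08 + 35 days = 2014-02-12.
2014-02-12 + 35 days = 2014-03-19.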